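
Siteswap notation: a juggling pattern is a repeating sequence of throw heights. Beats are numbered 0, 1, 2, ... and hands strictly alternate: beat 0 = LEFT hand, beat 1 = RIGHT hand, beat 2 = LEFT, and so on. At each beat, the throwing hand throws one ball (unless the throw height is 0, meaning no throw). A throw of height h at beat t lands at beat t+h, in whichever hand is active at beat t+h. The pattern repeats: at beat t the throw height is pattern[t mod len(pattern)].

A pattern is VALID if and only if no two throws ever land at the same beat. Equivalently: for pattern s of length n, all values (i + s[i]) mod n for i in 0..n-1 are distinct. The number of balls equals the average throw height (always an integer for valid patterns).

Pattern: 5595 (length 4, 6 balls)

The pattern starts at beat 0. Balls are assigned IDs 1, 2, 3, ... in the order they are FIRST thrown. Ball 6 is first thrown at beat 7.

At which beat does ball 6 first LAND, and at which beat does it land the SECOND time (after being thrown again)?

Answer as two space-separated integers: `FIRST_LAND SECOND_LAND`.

Beat 0 (L): throw ball1 h=5 -> lands@5:R; in-air after throw: [b1@5:R]
Beat 1 (R): throw ball2 h=5 -> lands@6:L; in-air after throw: [b1@5:R b2@6:L]
Beat 2 (L): throw ball3 h=9 -> lands@11:R; in-air after throw: [b1@5:R b2@6:L b3@11:R]
Beat 3 (R): throw ball4 h=5 -> lands@8:L; in-air after throw: [b1@5:R b2@6:L b4@8:L b3@11:R]
Beat 4 (L): throw ball5 h=5 -> lands@9:R; in-air after throw: [b1@5:R b2@6:L b4@8:L b5@9:R b3@11:R]
Beat 5 (R): throw ball1 h=5 -> lands@10:L; in-air after throw: [b2@6:L b4@8:L b5@9:R b1@10:L b3@11:R]
Beat 6 (L): throw ball2 h=9 -> lands@15:R; in-air after throw: [b4@8:L b5@9:R b1@10:L b3@11:R b2@15:R]
Beat 7 (R): throw ball6 h=5 -> lands@12:L; in-air after throw: [b4@8:L b5@9:R b1@10:L b3@11:R b6@12:L b2@15:R]
Beat 8 (L): throw ball4 h=5 -> lands@13:R; in-air after throw: [b5@9:R b1@10:L b3@11:R b6@12:L b4@13:R b2@15:R]
Beat 9 (R): throw ball5 h=5 -> lands@14:L; in-air after throw: [b1@10:L b3@11:R b6@12:L b4@13:R b5@14:L b2@15:R]
Beat 10 (L): throw ball1 h=9 -> lands@19:R; in-air after throw: [b3@11:R b6@12:L b4@13:R b5@14:L b2@15:R b1@19:R]
Beat 11 (R): throw ball3 h=5 -> lands@16:L; in-air after throw: [b6@12:L b4@13:R b5@14:L b2@15:R b3@16:L b1@19:R]
Beat 12 (L): throw ball6 h=5 -> lands@17:R; in-air after throw: [b4@13:R b5@14:L b2@15:R b3@16:L b6@17:R b1@19:R]
Beat 13 (R): throw ball4 h=5 -> lands@18:L; in-air after throw: [b5@14:L b2@15:R b3@16:L b6@17:R b4@18:L b1@19:R]
Beat 14 (L): throw ball5 h=9 -> lands@23:R; in-air after throw: [b2@15:R b3@16:L b6@17:R b4@18:L b1@19:R b5@23:R]
Beat 15 (R): throw ball2 h=5 -> lands@20:L; in-air after throw: [b3@16:L b6@17:R b4@18:L b1@19:R b2@20:L b5@23:R]
Beat 16 (L): throw ball3 h=5 -> lands@21:R; in-air after throw: [b6@17:R b4@18:L b1@19:R b2@20:L b3@21:R b5@23:R]
Beat 17 (R): throw ball6 h=5 -> lands@22:L; in-air after throw: [b4@18:L b1@19:R b2@20:L b3@21:R b6@22:L b5@23:R]
Ball 6: thrown@7 h=5 -> first land @12; rethrown@12 h=5 -> second land @17

Answer: 12 17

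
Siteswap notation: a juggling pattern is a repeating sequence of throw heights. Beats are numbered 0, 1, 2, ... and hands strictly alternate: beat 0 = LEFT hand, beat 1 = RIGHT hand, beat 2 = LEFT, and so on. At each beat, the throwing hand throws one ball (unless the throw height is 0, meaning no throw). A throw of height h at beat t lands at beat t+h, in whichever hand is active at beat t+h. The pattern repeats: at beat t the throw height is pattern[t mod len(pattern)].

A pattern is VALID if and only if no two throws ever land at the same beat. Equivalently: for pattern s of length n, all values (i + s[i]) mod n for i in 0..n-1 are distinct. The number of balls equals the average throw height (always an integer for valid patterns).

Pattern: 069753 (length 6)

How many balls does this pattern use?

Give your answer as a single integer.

Pattern = [0, 6, 9, 7, 5, 3], length n = 6
  position 0: throw height = 0, running sum = 0
  position 1: throw height = 6, running sum = 6
  position 2: throw height = 9, running sum = 15
  position 3: throw height = 7, running sum = 22
  position 4: throw height = 5, running sum = 27
  position 5: throw height = 3, running sum = 30
Total sum = 30; balls = sum / n = 30 / 6 = 5

Answer: 5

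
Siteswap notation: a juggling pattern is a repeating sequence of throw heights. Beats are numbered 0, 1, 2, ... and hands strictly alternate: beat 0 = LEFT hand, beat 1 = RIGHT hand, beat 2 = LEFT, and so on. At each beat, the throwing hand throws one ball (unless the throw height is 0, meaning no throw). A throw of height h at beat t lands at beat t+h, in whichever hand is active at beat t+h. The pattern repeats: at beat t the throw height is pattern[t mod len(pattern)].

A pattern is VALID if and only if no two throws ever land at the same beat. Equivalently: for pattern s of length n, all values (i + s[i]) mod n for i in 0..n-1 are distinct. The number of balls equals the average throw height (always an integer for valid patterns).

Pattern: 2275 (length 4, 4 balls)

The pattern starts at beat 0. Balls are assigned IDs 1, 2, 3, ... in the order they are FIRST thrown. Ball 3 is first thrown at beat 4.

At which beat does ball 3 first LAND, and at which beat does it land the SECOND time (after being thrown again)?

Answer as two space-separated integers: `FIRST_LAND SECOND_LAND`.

Answer: 6 13

Derivation:
Beat 0 (L): throw ball1 h=2 -> lands@2:L; in-air after throw: [b1@2:L]
Beat 1 (R): throw ball2 h=2 -> lands@3:R; in-air after throw: [b1@2:L b2@3:R]
Beat 2 (L): throw ball1 h=7 -> lands@9:R; in-air after throw: [b2@3:R b1@9:R]
Beat 3 (R): throw ball2 h=5 -> lands@8:L; in-air after throw: [b2@8:L b1@9:R]
Beat 4 (L): throw ball3 h=2 -> lands@6:L; in-air after throw: [b3@6:L b2@8:L b1@9:R]
Beat 5 (R): throw ball4 h=2 -> lands@7:R; in-air after throw: [b3@6:L b4@7:R b2@8:L b1@9:R]
Beat 6 (L): throw ball3 h=7 -> lands@13:R; in-air after throw: [b4@7:R b2@8:L b1@9:R b3@13:R]
Beat 7 (R): throw ball4 h=5 -> lands@12:L; in-air after throw: [b2@8:L b1@9:R b4@12:L b3@13:R]
Beat 8 (L): throw ball2 h=2 -> lands@10:L; in-air after throw: [b1@9:R b2@10:L b4@12:L b3@13:R]
Beat 9 (R): throw ball1 h=2 -> lands@11:R; in-air after throw: [b2@10:L b1@11:R b4@12:L b3@13:R]
Beat 10 (L): throw ball2 h=7 -> lands@17:R; in-air after throw: [b1@11:R b4@12:L b3@13:R b2@17:R]
Beat 11 (R): throw ball1 h=5 -> lands@16:L; in-air after throw: [b4@12:L b3@13:R b1@16:L b2@17:R]
Beat 12 (L): throw ball4 h=2 -> lands@14:L; in-air after throw: [b3@13:R b4@14:L b1@16:L b2@17:R]
Beat 13 (R): throw ball3 h=2 -> lands@15:R; in-air after throw: [b4@14:L b3@15:R b1@16:L b2@17:R]
Ball 3: thrown@4 h=2 -> first land @6; rethrown@6 h=7 -> second land @13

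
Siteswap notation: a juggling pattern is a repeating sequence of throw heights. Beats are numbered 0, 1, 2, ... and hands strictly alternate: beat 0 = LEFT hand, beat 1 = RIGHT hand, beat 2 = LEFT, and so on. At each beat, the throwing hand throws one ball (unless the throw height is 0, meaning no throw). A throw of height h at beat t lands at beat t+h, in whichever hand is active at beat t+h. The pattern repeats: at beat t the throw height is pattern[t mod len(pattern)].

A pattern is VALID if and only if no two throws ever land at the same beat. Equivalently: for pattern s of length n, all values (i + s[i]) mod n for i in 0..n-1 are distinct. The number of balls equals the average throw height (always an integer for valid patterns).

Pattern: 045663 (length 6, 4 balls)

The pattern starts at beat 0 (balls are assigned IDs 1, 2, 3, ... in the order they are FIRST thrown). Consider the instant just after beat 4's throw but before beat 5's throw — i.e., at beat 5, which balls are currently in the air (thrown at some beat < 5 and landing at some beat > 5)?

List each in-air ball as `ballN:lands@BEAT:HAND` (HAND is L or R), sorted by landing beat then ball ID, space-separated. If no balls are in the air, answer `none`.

Beat 1 (R): throw ball1 h=4 -> lands@5:R; in-air after throw: [b1@5:R]
Beat 2 (L): throw ball2 h=5 -> lands@7:R; in-air after throw: [b1@5:R b2@7:R]
Beat 3 (R): throw ball3 h=6 -> lands@9:R; in-air after throw: [b1@5:R b2@7:R b3@9:R]
Beat 4 (L): throw ball4 h=6 -> lands@10:L; in-air after throw: [b1@5:R b2@7:R b3@9:R b4@10:L]
Beat 5 (R): throw ball1 h=3 -> lands@8:L; in-air after throw: [b2@7:R b1@8:L b3@9:R b4@10:L]

Answer: ball2:lands@7:R ball3:lands@9:R ball4:lands@10:L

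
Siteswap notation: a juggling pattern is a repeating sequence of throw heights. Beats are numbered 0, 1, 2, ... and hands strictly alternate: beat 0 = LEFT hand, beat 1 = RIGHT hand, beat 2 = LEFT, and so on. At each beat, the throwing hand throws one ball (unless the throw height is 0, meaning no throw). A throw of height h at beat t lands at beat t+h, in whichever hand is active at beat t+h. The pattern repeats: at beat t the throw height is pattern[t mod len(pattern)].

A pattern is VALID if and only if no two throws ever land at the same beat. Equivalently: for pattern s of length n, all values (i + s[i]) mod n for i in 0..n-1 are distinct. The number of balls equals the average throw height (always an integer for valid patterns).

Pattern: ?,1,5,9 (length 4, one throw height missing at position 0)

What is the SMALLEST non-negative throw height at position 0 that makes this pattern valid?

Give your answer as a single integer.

i=0: s[i]=? (unknown)
i=1: (1 + 1) mod 4 = 2
i=2: (2 + 5) mod 4 = 3
i=3: (3 + 9) mod 4 = 0
Known residues: [0, 2, 3]; need a permutation of 0..3, so missing residue r = 1
Need (0 + s) mod 4 = 1; smallest s = (1 - 0) mod 4 = 1

Answer: 1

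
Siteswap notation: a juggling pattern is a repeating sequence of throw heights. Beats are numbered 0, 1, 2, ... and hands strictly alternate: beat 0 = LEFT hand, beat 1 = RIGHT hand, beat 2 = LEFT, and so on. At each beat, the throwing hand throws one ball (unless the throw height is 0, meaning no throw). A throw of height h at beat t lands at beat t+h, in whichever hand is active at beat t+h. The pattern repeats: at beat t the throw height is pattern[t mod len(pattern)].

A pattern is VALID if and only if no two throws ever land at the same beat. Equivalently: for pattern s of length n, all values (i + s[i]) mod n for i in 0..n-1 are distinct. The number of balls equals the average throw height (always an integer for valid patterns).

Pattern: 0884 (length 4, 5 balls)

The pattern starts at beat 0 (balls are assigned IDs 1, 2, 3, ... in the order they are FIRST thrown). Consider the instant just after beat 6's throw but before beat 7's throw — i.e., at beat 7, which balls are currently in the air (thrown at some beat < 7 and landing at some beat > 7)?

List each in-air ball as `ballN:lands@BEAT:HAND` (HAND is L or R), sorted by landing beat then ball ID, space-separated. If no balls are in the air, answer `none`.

Answer: ball1:lands@9:R ball2:lands@10:L ball4:lands@13:R ball5:lands@14:L

Derivation:
Beat 1 (R): throw ball1 h=8 -> lands@9:R; in-air after throw: [b1@9:R]
Beat 2 (L): throw ball2 h=8 -> lands@10:L; in-air after throw: [b1@9:R b2@10:L]
Beat 3 (R): throw ball3 h=4 -> lands@7:R; in-air after throw: [b3@7:R b1@9:R b2@10:L]
Beat 5 (R): throw ball4 h=8 -> lands@13:R; in-air after throw: [b3@7:R b1@9:R b2@10:L b4@13:R]
Beat 6 (L): throw ball5 h=8 -> lands@14:L; in-air after throw: [b3@7:R b1@9:R b2@10:L b4@13:R b5@14:L]
Beat 7 (R): throw ball3 h=4 -> lands@11:R; in-air after throw: [b1@9:R b2@10:L b3@11:R b4@13:R b5@14:L]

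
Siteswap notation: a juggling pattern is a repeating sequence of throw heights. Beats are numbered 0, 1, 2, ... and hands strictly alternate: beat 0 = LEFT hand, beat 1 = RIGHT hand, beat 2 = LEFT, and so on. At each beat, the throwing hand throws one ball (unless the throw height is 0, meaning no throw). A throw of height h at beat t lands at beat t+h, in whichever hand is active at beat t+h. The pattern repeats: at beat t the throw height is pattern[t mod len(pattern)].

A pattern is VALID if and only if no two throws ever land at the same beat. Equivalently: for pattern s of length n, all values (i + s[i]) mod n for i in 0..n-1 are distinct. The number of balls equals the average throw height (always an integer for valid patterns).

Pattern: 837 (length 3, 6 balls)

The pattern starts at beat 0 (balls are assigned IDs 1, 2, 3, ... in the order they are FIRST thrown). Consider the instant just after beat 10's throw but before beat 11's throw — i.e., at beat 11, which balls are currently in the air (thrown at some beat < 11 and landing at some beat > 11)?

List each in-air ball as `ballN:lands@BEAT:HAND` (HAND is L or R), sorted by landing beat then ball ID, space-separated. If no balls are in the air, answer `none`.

Answer: ball5:lands@12:L ball2:lands@13:R ball6:lands@14:L ball1:lands@15:R ball3:lands@17:R

Derivation:
Beat 0 (L): throw ball1 h=8 -> lands@8:L; in-air after throw: [b1@8:L]
Beat 1 (R): throw ball2 h=3 -> lands@4:L; in-air after throw: [b2@4:L b1@8:L]
Beat 2 (L): throw ball3 h=7 -> lands@9:R; in-air after throw: [b2@4:L b1@8:L b3@9:R]
Beat 3 (R): throw ball4 h=8 -> lands@11:R; in-air after throw: [b2@4:L b1@8:L b3@9:R b4@11:R]
Beat 4 (L): throw ball2 h=3 -> lands@7:R; in-air after throw: [b2@7:R b1@8:L b3@9:R b4@11:R]
Beat 5 (R): throw ball5 h=7 -> lands@12:L; in-air after throw: [b2@7:R b1@8:L b3@9:R b4@11:R b5@12:L]
Beat 6 (L): throw ball6 h=8 -> lands@14:L; in-air after throw: [b2@7:R b1@8:L b3@9:R b4@11:R b5@12:L b6@14:L]
Beat 7 (R): throw ball2 h=3 -> lands@10:L; in-air after throw: [b1@8:L b3@9:R b2@10:L b4@11:R b5@12:L b6@14:L]
Beat 8 (L): throw ball1 h=7 -> lands@15:R; in-air after throw: [b3@9:R b2@10:L b4@11:R b5@12:L b6@14:L b1@15:R]
Beat 9 (R): throw ball3 h=8 -> lands@17:R; in-air after throw: [b2@10:L b4@11:R b5@12:L b6@14:L b1@15:R b3@17:R]
Beat 10 (L): throw ball2 h=3 -> lands@13:R; in-air after throw: [b4@11:R b5@12:L b2@13:R b6@14:L b1@15:R b3@17:R]
Beat 11 (R): throw ball4 h=7 -> lands@18:L; in-air after throw: [b5@12:L b2@13:R b6@14:L b1@15:R b3@17:R b4@18:L]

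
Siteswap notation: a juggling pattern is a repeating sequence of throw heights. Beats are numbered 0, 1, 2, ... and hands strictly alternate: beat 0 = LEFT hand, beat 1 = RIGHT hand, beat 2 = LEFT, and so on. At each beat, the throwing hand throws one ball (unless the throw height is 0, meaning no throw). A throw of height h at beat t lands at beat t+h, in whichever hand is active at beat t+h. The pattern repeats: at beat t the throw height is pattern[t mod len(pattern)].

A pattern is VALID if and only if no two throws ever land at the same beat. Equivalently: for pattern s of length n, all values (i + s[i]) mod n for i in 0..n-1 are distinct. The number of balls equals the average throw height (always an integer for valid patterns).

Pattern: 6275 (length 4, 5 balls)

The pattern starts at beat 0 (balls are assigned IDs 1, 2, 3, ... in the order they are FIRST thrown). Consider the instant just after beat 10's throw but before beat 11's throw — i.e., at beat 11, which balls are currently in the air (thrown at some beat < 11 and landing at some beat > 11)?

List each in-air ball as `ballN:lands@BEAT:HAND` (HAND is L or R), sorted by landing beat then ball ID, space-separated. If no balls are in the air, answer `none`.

Beat 0 (L): throw ball1 h=6 -> lands@6:L; in-air after throw: [b1@6:L]
Beat 1 (R): throw ball2 h=2 -> lands@3:R; in-air after throw: [b2@3:R b1@6:L]
Beat 2 (L): throw ball3 h=7 -> lands@9:R; in-air after throw: [b2@3:R b1@6:L b3@9:R]
Beat 3 (R): throw ball2 h=5 -> lands@8:L; in-air after throw: [b1@6:L b2@8:L b3@9:R]
Beat 4 (L): throw ball4 h=6 -> lands@10:L; in-air after throw: [b1@6:L b2@8:L b3@9:R b4@10:L]
Beat 5 (R): throw ball5 h=2 -> lands@7:R; in-air after throw: [b1@6:L b5@7:R b2@8:L b3@9:R b4@10:L]
Beat 6 (L): throw ball1 h=7 -> lands@13:R; in-air after throw: [b5@7:R b2@8:L b3@9:R b4@10:L b1@13:R]
Beat 7 (R): throw ball5 h=5 -> lands@12:L; in-air after throw: [b2@8:L b3@9:R b4@10:L b5@12:L b1@13:R]
Beat 8 (L): throw ball2 h=6 -> lands@14:L; in-air after throw: [b3@9:R b4@10:L b5@12:L b1@13:R b2@14:L]
Beat 9 (R): throw ball3 h=2 -> lands@11:R; in-air after throw: [b4@10:L b3@11:R b5@12:L b1@13:R b2@14:L]
Beat 10 (L): throw ball4 h=7 -> lands@17:R; in-air after throw: [b3@11:R b5@12:L b1@13:R b2@14:L b4@17:R]
Beat 11 (R): throw ball3 h=5 -> lands@16:L; in-air after throw: [b5@12:L b1@13:R b2@14:L b3@16:L b4@17:R]

Answer: ball5:lands@12:L ball1:lands@13:R ball2:lands@14:L ball4:lands@17:R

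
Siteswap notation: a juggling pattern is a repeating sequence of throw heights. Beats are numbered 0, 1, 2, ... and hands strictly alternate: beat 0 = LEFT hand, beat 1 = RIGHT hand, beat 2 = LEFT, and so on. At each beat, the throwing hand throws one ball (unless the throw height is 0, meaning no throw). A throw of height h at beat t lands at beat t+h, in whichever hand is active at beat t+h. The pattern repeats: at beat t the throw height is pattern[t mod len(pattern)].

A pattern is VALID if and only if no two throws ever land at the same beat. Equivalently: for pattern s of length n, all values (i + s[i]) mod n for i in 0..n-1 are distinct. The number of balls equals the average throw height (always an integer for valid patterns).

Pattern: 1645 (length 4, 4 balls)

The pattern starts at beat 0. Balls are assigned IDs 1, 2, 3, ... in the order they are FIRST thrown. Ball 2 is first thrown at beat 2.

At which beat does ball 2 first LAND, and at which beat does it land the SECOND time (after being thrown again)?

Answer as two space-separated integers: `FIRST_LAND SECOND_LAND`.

Beat 0 (L): throw ball1 h=1 -> lands@1:R; in-air after throw: [b1@1:R]
Beat 1 (R): throw ball1 h=6 -> lands@7:R; in-air after throw: [b1@7:R]
Beat 2 (L): throw ball2 h=4 -> lands@6:L; in-air after throw: [b2@6:L b1@7:R]
Beat 3 (R): throw ball3 h=5 -> lands@8:L; in-air after throw: [b2@6:L b1@7:R b3@8:L]
Beat 4 (L): throw ball4 h=1 -> lands@5:R; in-air after throw: [b4@5:R b2@6:L b1@7:R b3@8:L]
Beat 5 (R): throw ball4 h=6 -> lands@11:R; in-air after throw: [b2@6:L b1@7:R b3@8:L b4@11:R]
Beat 6 (L): throw ball2 h=4 -> lands@10:L; in-air after throw: [b1@7:R b3@8:L b2@10:L b4@11:R]
Beat 7 (R): throw ball1 h=5 -> lands@12:L; in-air after throw: [b3@8:L b2@10:L b4@11:R b1@12:L]
Beat 8 (L): throw ball3 h=1 -> lands@9:R; in-air after throw: [b3@9:R b2@10:L b4@11:R b1@12:L]
Beat 9 (R): throw ball3 h=6 -> lands@15:R; in-air after throw: [b2@10:L b4@11:R b1@12:L b3@15:R]
Beat 10 (L): throw ball2 h=4 -> lands@14:L; in-air after throw: [b4@11:R b1@12:L b2@14:L b3@15:R]
Ball 2: thrown@2 h=4 -> first land @6; rethrown@6 h=4 -> second land @10

Answer: 6 10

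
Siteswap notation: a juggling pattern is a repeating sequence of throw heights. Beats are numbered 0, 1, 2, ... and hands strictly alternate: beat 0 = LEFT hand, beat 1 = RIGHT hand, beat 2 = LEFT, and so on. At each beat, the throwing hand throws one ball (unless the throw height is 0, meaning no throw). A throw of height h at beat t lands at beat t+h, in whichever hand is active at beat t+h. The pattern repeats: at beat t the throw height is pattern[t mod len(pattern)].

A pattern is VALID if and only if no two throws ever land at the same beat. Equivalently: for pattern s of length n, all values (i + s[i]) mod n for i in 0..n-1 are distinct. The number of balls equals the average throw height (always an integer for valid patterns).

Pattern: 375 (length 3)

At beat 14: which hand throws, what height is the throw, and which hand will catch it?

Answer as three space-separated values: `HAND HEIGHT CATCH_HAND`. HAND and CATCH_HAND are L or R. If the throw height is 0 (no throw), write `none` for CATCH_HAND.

Beat 14: 14 mod 2 = 0, so hand = L
Throw height = pattern[14 mod 3] = pattern[2] = 5
Lands at beat 14+5=19, 19 mod 2 = 1, so catch hand = R

Answer: L 5 R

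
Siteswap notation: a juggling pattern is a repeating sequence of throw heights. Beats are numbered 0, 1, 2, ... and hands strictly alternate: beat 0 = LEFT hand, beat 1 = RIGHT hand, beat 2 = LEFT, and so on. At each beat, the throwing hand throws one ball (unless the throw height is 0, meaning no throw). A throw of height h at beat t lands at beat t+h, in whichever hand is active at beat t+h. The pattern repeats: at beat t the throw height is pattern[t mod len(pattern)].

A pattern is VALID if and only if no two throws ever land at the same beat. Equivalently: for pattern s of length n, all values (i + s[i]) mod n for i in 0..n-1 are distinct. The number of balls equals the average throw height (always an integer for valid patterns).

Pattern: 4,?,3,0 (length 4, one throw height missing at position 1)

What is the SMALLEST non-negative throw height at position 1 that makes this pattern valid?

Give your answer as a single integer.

i=0: (0 + 4) mod 4 = 0
i=1: s[i]=? (unknown)
i=2: (2 + 3) mod 4 = 1
i=3: (3 + 0) mod 4 = 3
Known residues: [0, 1, 3]; need a permutation of 0..3, so missing residue r = 2
Need (1 + s) mod 4 = 2; smallest s = (2 - 1) mod 4 = 1

Answer: 1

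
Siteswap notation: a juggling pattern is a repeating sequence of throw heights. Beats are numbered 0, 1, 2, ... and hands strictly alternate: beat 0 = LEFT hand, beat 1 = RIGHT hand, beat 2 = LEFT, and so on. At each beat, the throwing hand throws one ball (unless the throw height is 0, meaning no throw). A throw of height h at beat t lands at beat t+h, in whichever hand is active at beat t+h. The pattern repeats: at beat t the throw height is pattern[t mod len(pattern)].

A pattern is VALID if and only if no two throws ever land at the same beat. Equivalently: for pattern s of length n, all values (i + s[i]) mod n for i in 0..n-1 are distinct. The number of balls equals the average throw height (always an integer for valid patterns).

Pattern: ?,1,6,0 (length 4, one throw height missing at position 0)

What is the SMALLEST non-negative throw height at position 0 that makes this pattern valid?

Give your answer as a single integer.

Answer: 1

Derivation:
i=0: s[i]=? (unknown)
i=1: (1 + 1) mod 4 = 2
i=2: (2 + 6) mod 4 = 0
i=3: (3 + 0) mod 4 = 3
Known residues: [0, 2, 3]; need a permutation of 0..3, so missing residue r = 1
Need (0 + s) mod 4 = 1; smallest s = (1 - 0) mod 4 = 1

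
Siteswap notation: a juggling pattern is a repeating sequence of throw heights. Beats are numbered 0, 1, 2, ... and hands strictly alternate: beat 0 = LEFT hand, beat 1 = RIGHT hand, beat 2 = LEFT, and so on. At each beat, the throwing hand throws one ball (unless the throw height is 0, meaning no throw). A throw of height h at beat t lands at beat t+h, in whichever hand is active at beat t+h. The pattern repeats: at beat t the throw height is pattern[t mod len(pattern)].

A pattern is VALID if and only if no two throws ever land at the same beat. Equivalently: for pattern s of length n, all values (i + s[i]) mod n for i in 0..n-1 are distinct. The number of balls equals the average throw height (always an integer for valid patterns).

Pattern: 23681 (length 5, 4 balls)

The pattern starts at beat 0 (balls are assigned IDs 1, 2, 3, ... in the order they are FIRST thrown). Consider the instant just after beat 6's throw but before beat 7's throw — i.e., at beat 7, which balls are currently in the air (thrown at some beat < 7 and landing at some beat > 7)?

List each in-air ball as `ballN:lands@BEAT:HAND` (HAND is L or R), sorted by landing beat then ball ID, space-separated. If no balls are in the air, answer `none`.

Beat 0 (L): throw ball1 h=2 -> lands@2:L; in-air after throw: [b1@2:L]
Beat 1 (R): throw ball2 h=3 -> lands@4:L; in-air after throw: [b1@2:L b2@4:L]
Beat 2 (L): throw ball1 h=6 -> lands@8:L; in-air after throw: [b2@4:L b1@8:L]
Beat 3 (R): throw ball3 h=8 -> lands@11:R; in-air after throw: [b2@4:L b1@8:L b3@11:R]
Beat 4 (L): throw ball2 h=1 -> lands@5:R; in-air after throw: [b2@5:R b1@8:L b3@11:R]
Beat 5 (R): throw ball2 h=2 -> lands@7:R; in-air after throw: [b2@7:R b1@8:L b3@11:R]
Beat 6 (L): throw ball4 h=3 -> lands@9:R; in-air after throw: [b2@7:R b1@8:L b4@9:R b3@11:R]
Beat 7 (R): throw ball2 h=6 -> lands@13:R; in-air after throw: [b1@8:L b4@9:R b3@11:R b2@13:R]

Answer: ball1:lands@8:L ball4:lands@9:R ball3:lands@11:R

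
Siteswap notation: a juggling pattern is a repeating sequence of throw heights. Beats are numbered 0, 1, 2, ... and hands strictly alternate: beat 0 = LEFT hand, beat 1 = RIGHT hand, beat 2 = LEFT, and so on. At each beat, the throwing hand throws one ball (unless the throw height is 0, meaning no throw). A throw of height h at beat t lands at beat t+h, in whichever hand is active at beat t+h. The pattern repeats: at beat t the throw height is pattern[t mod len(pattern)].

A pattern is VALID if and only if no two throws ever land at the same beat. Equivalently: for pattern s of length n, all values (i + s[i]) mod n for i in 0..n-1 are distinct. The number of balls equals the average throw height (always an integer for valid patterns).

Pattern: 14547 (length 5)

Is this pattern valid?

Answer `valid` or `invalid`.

i=0: (i + s[i]) mod n = (0 + 1) mod 5 = 1
i=1: (i + s[i]) mod n = (1 + 4) mod 5 = 0
i=2: (i + s[i]) mod n = (2 + 5) mod 5 = 2
i=3: (i + s[i]) mod n = (3 + 4) mod 5 = 2
i=4: (i + s[i]) mod n = (4 + 7) mod 5 = 1
Residues: [1, 0, 2, 2, 1], distinct: False

Answer: invalid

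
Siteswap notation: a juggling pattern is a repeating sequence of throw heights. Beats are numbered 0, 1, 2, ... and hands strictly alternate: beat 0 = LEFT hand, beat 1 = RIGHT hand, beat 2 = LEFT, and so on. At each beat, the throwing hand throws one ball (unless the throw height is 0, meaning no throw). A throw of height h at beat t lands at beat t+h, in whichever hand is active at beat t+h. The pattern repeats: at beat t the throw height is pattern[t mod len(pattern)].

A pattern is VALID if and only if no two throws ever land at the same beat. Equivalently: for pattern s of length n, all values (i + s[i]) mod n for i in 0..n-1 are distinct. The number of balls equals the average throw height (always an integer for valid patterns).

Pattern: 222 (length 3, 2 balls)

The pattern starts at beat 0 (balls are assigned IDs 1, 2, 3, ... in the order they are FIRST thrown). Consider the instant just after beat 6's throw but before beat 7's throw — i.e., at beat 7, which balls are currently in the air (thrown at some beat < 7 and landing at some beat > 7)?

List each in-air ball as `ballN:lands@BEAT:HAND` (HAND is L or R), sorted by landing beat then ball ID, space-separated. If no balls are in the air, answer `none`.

Beat 0 (L): throw ball1 h=2 -> lands@2:L; in-air after throw: [b1@2:L]
Beat 1 (R): throw ball2 h=2 -> lands@3:R; in-air after throw: [b1@2:L b2@3:R]
Beat 2 (L): throw ball1 h=2 -> lands@4:L; in-air after throw: [b2@3:R b1@4:L]
Beat 3 (R): throw ball2 h=2 -> lands@5:R; in-air after throw: [b1@4:L b2@5:R]
Beat 4 (L): throw ball1 h=2 -> lands@6:L; in-air after throw: [b2@5:R b1@6:L]
Beat 5 (R): throw ball2 h=2 -> lands@7:R; in-air after throw: [b1@6:L b2@7:R]
Beat 6 (L): throw ball1 h=2 -> lands@8:L; in-air after throw: [b2@7:R b1@8:L]
Beat 7 (R): throw ball2 h=2 -> lands@9:R; in-air after throw: [b1@8:L b2@9:R]

Answer: ball1:lands@8:L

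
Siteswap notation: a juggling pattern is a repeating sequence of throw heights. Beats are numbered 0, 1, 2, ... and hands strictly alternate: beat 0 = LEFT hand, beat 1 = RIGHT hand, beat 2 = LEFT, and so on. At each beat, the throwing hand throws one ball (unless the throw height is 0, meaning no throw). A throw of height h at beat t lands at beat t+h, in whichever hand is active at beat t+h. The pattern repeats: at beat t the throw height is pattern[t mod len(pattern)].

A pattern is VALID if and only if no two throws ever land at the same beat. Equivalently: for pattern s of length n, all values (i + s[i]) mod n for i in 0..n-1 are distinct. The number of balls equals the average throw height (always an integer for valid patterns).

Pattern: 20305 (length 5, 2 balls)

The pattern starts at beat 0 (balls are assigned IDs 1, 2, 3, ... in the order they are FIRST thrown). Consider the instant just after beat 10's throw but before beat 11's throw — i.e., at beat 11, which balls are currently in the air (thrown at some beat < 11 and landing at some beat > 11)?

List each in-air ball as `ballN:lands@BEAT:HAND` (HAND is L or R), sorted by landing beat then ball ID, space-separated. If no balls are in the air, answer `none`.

Answer: ball1:lands@12:L ball2:lands@14:L

Derivation:
Beat 0 (L): throw ball1 h=2 -> lands@2:L; in-air after throw: [b1@2:L]
Beat 2 (L): throw ball1 h=3 -> lands@5:R; in-air after throw: [b1@5:R]
Beat 4 (L): throw ball2 h=5 -> lands@9:R; in-air after throw: [b1@5:R b2@9:R]
Beat 5 (R): throw ball1 h=2 -> lands@7:R; in-air after throw: [b1@7:R b2@9:R]
Beat 7 (R): throw ball1 h=3 -> lands@10:L; in-air after throw: [b2@9:R b1@10:L]
Beat 9 (R): throw ball2 h=5 -> lands@14:L; in-air after throw: [b1@10:L b2@14:L]
Beat 10 (L): throw ball1 h=2 -> lands@12:L; in-air after throw: [b1@12:L b2@14:L]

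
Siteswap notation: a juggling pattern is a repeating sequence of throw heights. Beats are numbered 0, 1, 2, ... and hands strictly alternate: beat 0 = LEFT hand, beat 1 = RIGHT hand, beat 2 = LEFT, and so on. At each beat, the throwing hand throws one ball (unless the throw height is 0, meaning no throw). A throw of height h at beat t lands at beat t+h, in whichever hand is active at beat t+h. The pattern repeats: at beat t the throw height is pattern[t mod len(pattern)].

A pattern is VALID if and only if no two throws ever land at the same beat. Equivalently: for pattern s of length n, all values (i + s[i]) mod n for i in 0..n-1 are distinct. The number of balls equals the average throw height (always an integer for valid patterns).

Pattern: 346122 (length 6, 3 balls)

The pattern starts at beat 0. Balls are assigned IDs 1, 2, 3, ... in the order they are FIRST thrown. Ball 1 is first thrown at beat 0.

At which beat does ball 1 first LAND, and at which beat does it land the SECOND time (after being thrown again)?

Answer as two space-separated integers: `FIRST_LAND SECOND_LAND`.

Beat 0 (L): throw ball1 h=3 -> lands@3:R; in-air after throw: [b1@3:R]
Beat 1 (R): throw ball2 h=4 -> lands@5:R; in-air after throw: [b1@3:R b2@5:R]
Beat 2 (L): throw ball3 h=6 -> lands@8:L; in-air after throw: [b1@3:R b2@5:R b3@8:L]
Beat 3 (R): throw ball1 h=1 -> lands@4:L; in-air after throw: [b1@4:L b2@5:R b3@8:L]
Beat 4 (L): throw ball1 h=2 -> lands@6:L; in-air after throw: [b2@5:R b1@6:L b3@8:L]
Ball 1: thrown@0 h=3 -> first land @3; rethrown@3 h=1 -> second land @4

Answer: 3 4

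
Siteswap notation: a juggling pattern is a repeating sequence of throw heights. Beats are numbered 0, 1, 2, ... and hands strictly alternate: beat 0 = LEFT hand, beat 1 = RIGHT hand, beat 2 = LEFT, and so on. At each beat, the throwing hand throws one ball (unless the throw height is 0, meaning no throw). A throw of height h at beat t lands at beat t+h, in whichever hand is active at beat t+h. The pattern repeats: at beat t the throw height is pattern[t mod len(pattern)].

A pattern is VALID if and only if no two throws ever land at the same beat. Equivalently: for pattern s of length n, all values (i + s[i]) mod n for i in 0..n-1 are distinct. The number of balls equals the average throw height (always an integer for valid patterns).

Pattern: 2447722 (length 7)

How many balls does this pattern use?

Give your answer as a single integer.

Answer: 4

Derivation:
Pattern = [2, 4, 4, 7, 7, 2, 2], length n = 7
  position 0: throw height = 2, running sum = 2
  position 1: throw height = 4, running sum = 6
  position 2: throw height = 4, running sum = 10
  position 3: throw height = 7, running sum = 17
  position 4: throw height = 7, running sum = 24
  position 5: throw height = 2, running sum = 26
  position 6: throw height = 2, running sum = 28
Total sum = 28; balls = sum / n = 28 / 7 = 4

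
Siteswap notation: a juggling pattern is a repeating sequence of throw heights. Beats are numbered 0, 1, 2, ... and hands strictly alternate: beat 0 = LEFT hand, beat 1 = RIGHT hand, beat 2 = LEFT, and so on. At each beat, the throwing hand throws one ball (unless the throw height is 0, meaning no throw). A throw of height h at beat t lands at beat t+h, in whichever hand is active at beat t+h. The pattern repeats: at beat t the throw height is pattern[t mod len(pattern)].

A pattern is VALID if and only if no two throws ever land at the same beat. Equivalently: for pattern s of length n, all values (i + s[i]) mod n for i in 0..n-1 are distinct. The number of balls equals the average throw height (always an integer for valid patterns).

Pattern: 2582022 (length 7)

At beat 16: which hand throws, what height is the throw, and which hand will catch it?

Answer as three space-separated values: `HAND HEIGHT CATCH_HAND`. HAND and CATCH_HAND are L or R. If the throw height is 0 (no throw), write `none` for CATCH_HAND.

Answer: L 8 L

Derivation:
Beat 16: 16 mod 2 = 0, so hand = L
Throw height = pattern[16 mod 7] = pattern[2] = 8
Lands at beat 16+8=24, 24 mod 2 = 0, so catch hand = L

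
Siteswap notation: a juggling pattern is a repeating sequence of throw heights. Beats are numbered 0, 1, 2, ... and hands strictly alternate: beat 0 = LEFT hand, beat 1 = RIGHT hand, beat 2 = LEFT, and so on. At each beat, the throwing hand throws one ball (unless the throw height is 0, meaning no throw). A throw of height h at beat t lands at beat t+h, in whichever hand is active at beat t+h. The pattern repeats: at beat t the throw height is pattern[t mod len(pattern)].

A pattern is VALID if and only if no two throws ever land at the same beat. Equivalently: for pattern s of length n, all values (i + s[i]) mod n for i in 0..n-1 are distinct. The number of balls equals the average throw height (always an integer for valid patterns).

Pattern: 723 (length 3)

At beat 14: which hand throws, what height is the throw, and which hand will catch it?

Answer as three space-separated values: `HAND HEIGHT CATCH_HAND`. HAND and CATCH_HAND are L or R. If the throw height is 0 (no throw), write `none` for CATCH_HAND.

Beat 14: 14 mod 2 = 0, so hand = L
Throw height = pattern[14 mod 3] = pattern[2] = 3
Lands at beat 14+3=17, 17 mod 2 = 1, so catch hand = R

Answer: L 3 R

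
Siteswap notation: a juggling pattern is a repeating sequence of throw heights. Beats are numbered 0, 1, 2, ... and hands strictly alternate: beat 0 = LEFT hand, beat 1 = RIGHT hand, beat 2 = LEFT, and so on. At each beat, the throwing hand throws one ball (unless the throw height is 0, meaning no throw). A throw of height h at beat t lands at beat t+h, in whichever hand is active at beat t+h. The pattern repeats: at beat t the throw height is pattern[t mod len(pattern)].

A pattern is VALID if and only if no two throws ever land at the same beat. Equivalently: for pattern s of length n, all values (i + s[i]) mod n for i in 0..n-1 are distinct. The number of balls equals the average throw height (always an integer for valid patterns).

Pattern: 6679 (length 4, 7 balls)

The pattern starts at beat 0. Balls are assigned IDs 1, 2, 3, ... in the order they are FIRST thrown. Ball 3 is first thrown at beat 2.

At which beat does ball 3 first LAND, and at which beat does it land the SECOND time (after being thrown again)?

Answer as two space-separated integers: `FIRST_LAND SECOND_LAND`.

Beat 0 (L): throw ball1 h=6 -> lands@6:L; in-air after throw: [b1@6:L]
Beat 1 (R): throw ball2 h=6 -> lands@7:R; in-air after throw: [b1@6:L b2@7:R]
Beat 2 (L): throw ball3 h=7 -> lands@9:R; in-air after throw: [b1@6:L b2@7:R b3@9:R]
Beat 3 (R): throw ball4 h=9 -> lands@12:L; in-air after throw: [b1@6:L b2@7:R b3@9:R b4@12:L]
Beat 4 (L): throw ball5 h=6 -> lands@10:L; in-air after throw: [b1@6:L b2@7:R b3@9:R b5@10:L b4@12:L]
Beat 5 (R): throw ball6 h=6 -> lands@11:R; in-air after throw: [b1@6:L b2@7:R b3@9:R b5@10:L b6@11:R b4@12:L]
Beat 6 (L): throw ball1 h=7 -> lands@13:R; in-air after throw: [b2@7:R b3@9:R b5@10:L b6@11:R b4@12:L b1@13:R]
Beat 7 (R): throw ball2 h=9 -> lands@16:L; in-air after throw: [b3@9:R b5@10:L b6@11:R b4@12:L b1@13:R b2@16:L]
Beat 8 (L): throw ball7 h=6 -> lands@14:L; in-air after throw: [b3@9:R b5@10:L b6@11:R b4@12:L b1@13:R b7@14:L b2@16:L]
Beat 9 (R): throw ball3 h=6 -> lands@15:R; in-air after throw: [b5@10:L b6@11:R b4@12:L b1@13:R b7@14:L b3@15:R b2@16:L]
Beat 10 (L): throw ball5 h=7 -> lands@17:R; in-air after throw: [b6@11:R b4@12:L b1@13:R b7@14:L b3@15:R b2@16:L b5@17:R]
Beat 11 (R): throw ball6 h=9 -> lands@20:L; in-air after throw: [b4@12:L b1@13:R b7@14:L b3@15:R b2@16:L b5@17:R b6@20:L]
Beat 12 (L): throw ball4 h=6 -> lands@18:L; in-air after throw: [b1@13:R b7@14:L b3@15:R b2@16:L b5@17:R b4@18:L b6@20:L]
Beat 13 (R): throw ball1 h=6 -> lands@19:R; in-air after throw: [b7@14:L b3@15:R b2@16:L b5@17:R b4@18:L b1@19:R b6@20:L]
Beat 14 (L): throw ball7 h=7 -> lands@21:R; in-air after throw: [b3@15:R b2@16:L b5@17:R b4@18:L b1@19:R b6@20:L b7@21:R]
Beat 15 (R): throw ball3 h=9 -> lands@24:L; in-air after throw: [b2@16:L b5@17:R b4@18:L b1@19:R b6@20:L b7@21:R b3@24:L]
Ball 3: thrown@2 h=7 -> first land @9; rethrown@9 h=6 -> second land @15

Answer: 9 15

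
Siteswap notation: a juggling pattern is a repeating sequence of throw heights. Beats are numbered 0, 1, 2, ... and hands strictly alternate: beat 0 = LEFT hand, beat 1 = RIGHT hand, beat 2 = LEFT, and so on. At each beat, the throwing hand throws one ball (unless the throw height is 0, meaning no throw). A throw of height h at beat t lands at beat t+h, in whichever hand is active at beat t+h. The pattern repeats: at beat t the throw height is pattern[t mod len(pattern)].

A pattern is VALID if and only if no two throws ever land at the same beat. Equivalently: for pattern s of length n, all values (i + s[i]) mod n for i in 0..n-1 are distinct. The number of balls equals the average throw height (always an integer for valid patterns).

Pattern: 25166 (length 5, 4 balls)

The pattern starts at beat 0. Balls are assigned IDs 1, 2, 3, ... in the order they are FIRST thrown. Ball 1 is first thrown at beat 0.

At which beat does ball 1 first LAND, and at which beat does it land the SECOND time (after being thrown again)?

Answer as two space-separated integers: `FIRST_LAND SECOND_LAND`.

Answer: 2 3

Derivation:
Beat 0 (L): throw ball1 h=2 -> lands@2:L; in-air after throw: [b1@2:L]
Beat 1 (R): throw ball2 h=5 -> lands@6:L; in-air after throw: [b1@2:L b2@6:L]
Beat 2 (L): throw ball1 h=1 -> lands@3:R; in-air after throw: [b1@3:R b2@6:L]
Beat 3 (R): throw ball1 h=6 -> lands@9:R; in-air after throw: [b2@6:L b1@9:R]
Ball 1: thrown@0 h=2 -> first land @2; rethrown@2 h=1 -> second land @3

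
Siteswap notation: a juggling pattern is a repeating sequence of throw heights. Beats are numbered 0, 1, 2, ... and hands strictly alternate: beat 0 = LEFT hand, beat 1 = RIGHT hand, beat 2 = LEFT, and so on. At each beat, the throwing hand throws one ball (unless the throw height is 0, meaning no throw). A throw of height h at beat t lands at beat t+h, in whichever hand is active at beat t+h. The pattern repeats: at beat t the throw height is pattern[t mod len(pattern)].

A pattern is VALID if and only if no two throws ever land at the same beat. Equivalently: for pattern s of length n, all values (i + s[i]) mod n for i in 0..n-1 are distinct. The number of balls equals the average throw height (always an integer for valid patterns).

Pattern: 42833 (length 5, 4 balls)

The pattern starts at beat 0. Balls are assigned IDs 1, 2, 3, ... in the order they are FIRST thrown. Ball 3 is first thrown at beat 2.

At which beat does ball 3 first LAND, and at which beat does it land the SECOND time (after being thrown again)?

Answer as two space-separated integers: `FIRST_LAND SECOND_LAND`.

Answer: 10 14

Derivation:
Beat 0 (L): throw ball1 h=4 -> lands@4:L; in-air after throw: [b1@4:L]
Beat 1 (R): throw ball2 h=2 -> lands@3:R; in-air after throw: [b2@3:R b1@4:L]
Beat 2 (L): throw ball3 h=8 -> lands@10:L; in-air after throw: [b2@3:R b1@4:L b3@10:L]
Beat 3 (R): throw ball2 h=3 -> lands@6:L; in-air after throw: [b1@4:L b2@6:L b3@10:L]
Beat 4 (L): throw ball1 h=3 -> lands@7:R; in-air after throw: [b2@6:L b1@7:R b3@10:L]
Beat 5 (R): throw ball4 h=4 -> lands@9:R; in-air after throw: [b2@6:L b1@7:R b4@9:R b3@10:L]
Beat 6 (L): throw ball2 h=2 -> lands@8:L; in-air after throw: [b1@7:R b2@8:L b4@9:R b3@10:L]
Beat 7 (R): throw ball1 h=8 -> lands@15:R; in-air after throw: [b2@8:L b4@9:R b3@10:L b1@15:R]
Beat 8 (L): throw ball2 h=3 -> lands@11:R; in-air after throw: [b4@9:R b3@10:L b2@11:R b1@15:R]
Beat 9 (R): throw ball4 h=3 -> lands@12:L; in-air after throw: [b3@10:L b2@11:R b4@12:L b1@15:R]
Beat 10 (L): throw ball3 h=4 -> lands@14:L; in-air after throw: [b2@11:R b4@12:L b3@14:L b1@15:R]
Beat 11 (R): throw ball2 h=2 -> lands@13:R; in-air after throw: [b4@12:L b2@13:R b3@14:L b1@15:R]
Beat 12 (L): throw ball4 h=8 -> lands@20:L; in-air after throw: [b2@13:R b3@14:L b1@15:R b4@20:L]
Beat 13 (R): throw ball2 h=3 -> lands@16:L; in-air after throw: [b3@14:L b1@15:R b2@16:L b4@20:L]
Beat 14 (L): throw ball3 h=3 -> lands@17:R; in-air after throw: [b1@15:R b2@16:L b3@17:R b4@20:L]
Ball 3: thrown@2 h=8 -> first land @10; rethrown@10 h=4 -> second land @14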